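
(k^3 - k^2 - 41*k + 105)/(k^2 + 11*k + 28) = (k^2 - 8*k + 15)/(k + 4)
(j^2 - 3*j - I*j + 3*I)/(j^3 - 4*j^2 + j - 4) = (j - 3)/(j^2 + j*(-4 + I) - 4*I)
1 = 1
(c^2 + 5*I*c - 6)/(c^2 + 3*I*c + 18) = (c^2 + 5*I*c - 6)/(c^2 + 3*I*c + 18)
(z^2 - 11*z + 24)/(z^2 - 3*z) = (z - 8)/z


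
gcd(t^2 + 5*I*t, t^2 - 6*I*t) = t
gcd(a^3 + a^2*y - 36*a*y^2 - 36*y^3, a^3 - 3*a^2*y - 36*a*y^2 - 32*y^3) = a + y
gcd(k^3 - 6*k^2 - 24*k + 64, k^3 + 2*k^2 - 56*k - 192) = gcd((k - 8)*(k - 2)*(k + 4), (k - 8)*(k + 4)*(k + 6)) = k^2 - 4*k - 32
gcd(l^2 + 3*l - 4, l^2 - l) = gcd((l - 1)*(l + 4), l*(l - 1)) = l - 1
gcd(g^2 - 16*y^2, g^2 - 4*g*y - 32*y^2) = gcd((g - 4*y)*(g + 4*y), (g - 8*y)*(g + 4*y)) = g + 4*y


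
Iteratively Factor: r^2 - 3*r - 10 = (r - 5)*(r + 2)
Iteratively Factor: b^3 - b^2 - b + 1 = (b - 1)*(b^2 - 1) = (b - 1)*(b + 1)*(b - 1)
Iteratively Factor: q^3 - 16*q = (q)*(q^2 - 16) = q*(q - 4)*(q + 4)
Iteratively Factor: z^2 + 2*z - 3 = (z + 3)*(z - 1)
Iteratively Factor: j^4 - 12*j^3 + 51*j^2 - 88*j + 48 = (j - 3)*(j^3 - 9*j^2 + 24*j - 16) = (j - 4)*(j - 3)*(j^2 - 5*j + 4) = (j - 4)*(j - 3)*(j - 1)*(j - 4)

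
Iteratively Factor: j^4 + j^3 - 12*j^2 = (j + 4)*(j^3 - 3*j^2) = (j - 3)*(j + 4)*(j^2) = j*(j - 3)*(j + 4)*(j)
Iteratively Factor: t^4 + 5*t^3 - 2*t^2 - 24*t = (t + 4)*(t^3 + t^2 - 6*t) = (t + 3)*(t + 4)*(t^2 - 2*t) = (t - 2)*(t + 3)*(t + 4)*(t)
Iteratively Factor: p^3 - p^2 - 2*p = (p + 1)*(p^2 - 2*p) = (p - 2)*(p + 1)*(p)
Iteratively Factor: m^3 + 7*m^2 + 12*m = (m + 4)*(m^2 + 3*m) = m*(m + 4)*(m + 3)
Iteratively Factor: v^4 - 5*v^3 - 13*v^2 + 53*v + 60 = (v + 3)*(v^3 - 8*v^2 + 11*v + 20) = (v + 1)*(v + 3)*(v^2 - 9*v + 20) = (v - 4)*(v + 1)*(v + 3)*(v - 5)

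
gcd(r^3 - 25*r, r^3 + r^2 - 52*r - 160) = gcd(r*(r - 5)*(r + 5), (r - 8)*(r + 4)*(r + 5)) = r + 5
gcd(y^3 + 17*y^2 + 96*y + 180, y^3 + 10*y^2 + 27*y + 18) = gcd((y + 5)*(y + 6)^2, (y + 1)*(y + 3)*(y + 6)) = y + 6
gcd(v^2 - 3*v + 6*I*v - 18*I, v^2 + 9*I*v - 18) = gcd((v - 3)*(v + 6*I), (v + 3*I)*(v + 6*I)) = v + 6*I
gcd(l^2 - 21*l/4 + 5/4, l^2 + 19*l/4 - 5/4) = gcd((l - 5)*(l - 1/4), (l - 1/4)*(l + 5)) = l - 1/4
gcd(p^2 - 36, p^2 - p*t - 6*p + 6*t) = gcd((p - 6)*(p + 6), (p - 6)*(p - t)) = p - 6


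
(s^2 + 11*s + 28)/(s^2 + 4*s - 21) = (s + 4)/(s - 3)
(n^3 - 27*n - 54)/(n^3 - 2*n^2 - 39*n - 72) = (n - 6)/(n - 8)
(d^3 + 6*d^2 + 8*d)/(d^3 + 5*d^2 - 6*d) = (d^2 + 6*d + 8)/(d^2 + 5*d - 6)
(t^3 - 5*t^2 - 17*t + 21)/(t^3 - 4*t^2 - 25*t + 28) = (t + 3)/(t + 4)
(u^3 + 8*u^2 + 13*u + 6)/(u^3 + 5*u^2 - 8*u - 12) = (u + 1)/(u - 2)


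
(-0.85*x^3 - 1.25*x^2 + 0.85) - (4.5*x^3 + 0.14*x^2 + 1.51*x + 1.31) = -5.35*x^3 - 1.39*x^2 - 1.51*x - 0.46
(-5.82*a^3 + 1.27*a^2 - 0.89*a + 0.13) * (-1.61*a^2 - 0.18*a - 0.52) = 9.3702*a^5 - 0.9971*a^4 + 4.2307*a^3 - 0.7095*a^2 + 0.4394*a - 0.0676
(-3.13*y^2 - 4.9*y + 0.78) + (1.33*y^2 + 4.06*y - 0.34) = -1.8*y^2 - 0.840000000000001*y + 0.44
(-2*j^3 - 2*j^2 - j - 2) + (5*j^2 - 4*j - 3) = -2*j^3 + 3*j^2 - 5*j - 5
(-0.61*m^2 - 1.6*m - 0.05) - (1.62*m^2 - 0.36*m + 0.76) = -2.23*m^2 - 1.24*m - 0.81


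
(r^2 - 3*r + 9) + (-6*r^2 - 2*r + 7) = -5*r^2 - 5*r + 16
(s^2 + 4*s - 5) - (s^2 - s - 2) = 5*s - 3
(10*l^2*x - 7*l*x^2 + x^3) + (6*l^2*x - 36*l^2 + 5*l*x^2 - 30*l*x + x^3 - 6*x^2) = 16*l^2*x - 36*l^2 - 2*l*x^2 - 30*l*x + 2*x^3 - 6*x^2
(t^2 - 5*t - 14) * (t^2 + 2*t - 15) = t^4 - 3*t^3 - 39*t^2 + 47*t + 210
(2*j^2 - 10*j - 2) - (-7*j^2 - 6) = 9*j^2 - 10*j + 4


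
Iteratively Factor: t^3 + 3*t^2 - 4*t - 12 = (t - 2)*(t^2 + 5*t + 6) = (t - 2)*(t + 2)*(t + 3)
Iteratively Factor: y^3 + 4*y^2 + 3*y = (y)*(y^2 + 4*y + 3) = y*(y + 3)*(y + 1)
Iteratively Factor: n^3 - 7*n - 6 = (n + 2)*(n^2 - 2*n - 3) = (n - 3)*(n + 2)*(n + 1)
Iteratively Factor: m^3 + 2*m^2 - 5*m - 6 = (m + 1)*(m^2 + m - 6) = (m + 1)*(m + 3)*(m - 2)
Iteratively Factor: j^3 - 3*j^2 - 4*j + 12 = (j - 3)*(j^2 - 4) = (j - 3)*(j - 2)*(j + 2)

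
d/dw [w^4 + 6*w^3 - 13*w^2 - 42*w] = 4*w^3 + 18*w^2 - 26*w - 42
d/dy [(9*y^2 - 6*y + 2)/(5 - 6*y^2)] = 6*(-6*y^2 + 19*y - 5)/(36*y^4 - 60*y^2 + 25)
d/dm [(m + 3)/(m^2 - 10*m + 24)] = (m^2 - 10*m - 2*(m - 5)*(m + 3) + 24)/(m^2 - 10*m + 24)^2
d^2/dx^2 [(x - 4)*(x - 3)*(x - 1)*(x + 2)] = 12*x^2 - 36*x + 6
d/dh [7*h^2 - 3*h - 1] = 14*h - 3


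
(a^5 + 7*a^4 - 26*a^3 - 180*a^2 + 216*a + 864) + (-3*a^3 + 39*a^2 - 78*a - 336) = a^5 + 7*a^4 - 29*a^3 - 141*a^2 + 138*a + 528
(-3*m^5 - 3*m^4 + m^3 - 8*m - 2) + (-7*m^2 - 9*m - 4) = -3*m^5 - 3*m^4 + m^3 - 7*m^2 - 17*m - 6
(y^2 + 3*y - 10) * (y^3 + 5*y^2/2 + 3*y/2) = y^5 + 11*y^4/2 - y^3 - 41*y^2/2 - 15*y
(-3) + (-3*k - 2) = -3*k - 5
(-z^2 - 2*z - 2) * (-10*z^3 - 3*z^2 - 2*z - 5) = 10*z^5 + 23*z^4 + 28*z^3 + 15*z^2 + 14*z + 10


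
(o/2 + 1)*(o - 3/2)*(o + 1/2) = o^3/2 + o^2/2 - 11*o/8 - 3/4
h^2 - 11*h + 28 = (h - 7)*(h - 4)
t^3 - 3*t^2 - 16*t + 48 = (t - 4)*(t - 3)*(t + 4)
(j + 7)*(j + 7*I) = j^2 + 7*j + 7*I*j + 49*I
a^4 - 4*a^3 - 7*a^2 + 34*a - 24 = (a - 4)*(a - 2)*(a - 1)*(a + 3)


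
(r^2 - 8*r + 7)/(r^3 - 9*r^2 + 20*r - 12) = (r - 7)/(r^2 - 8*r + 12)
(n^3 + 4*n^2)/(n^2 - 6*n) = n*(n + 4)/(n - 6)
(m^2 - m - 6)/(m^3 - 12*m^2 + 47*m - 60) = (m + 2)/(m^2 - 9*m + 20)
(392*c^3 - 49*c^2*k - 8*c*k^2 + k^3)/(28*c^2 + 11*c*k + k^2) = (56*c^2 - 15*c*k + k^2)/(4*c + k)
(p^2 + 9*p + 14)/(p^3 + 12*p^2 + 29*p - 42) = (p + 2)/(p^2 + 5*p - 6)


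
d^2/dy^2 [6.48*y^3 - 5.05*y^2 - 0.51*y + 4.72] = 38.88*y - 10.1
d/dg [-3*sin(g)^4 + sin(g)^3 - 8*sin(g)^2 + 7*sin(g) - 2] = (-12*sin(g)^3 + 3*sin(g)^2 - 16*sin(g) + 7)*cos(g)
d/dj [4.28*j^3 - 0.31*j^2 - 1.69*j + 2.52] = 12.84*j^2 - 0.62*j - 1.69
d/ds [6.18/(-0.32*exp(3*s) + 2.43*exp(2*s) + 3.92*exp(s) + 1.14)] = (5.9328*exp(2*s) - 30.0348*exp(s) - 24.2256)*exp(s)/(-0.32*exp(3*s) + 2.43*exp(2*s) + 3.92*exp(s) + 1.14)^2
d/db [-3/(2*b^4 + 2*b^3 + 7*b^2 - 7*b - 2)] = 3*(8*b^3 + 6*b^2 + 14*b - 7)/(2*b^4 + 2*b^3 + 7*b^2 - 7*b - 2)^2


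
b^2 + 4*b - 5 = (b - 1)*(b + 5)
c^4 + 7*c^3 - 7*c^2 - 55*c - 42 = (c - 3)*(c + 1)*(c + 2)*(c + 7)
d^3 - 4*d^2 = d^2*(d - 4)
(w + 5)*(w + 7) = w^2 + 12*w + 35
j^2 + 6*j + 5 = (j + 1)*(j + 5)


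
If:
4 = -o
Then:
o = -4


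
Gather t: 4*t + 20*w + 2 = 4*t + 20*w + 2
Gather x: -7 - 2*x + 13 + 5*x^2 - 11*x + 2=5*x^2 - 13*x + 8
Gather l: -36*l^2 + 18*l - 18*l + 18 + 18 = 36 - 36*l^2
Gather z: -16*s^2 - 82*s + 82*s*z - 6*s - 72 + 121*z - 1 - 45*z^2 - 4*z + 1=-16*s^2 - 88*s - 45*z^2 + z*(82*s + 117) - 72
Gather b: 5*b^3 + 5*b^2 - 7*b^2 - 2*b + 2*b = 5*b^3 - 2*b^2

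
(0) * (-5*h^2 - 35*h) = 0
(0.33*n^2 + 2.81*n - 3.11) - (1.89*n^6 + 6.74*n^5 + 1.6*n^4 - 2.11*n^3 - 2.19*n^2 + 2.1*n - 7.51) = -1.89*n^6 - 6.74*n^5 - 1.6*n^4 + 2.11*n^3 + 2.52*n^2 + 0.71*n + 4.4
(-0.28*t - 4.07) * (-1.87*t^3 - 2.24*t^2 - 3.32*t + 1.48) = 0.5236*t^4 + 8.2381*t^3 + 10.0464*t^2 + 13.098*t - 6.0236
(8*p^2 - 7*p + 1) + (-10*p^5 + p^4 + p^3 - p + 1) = -10*p^5 + p^4 + p^3 + 8*p^2 - 8*p + 2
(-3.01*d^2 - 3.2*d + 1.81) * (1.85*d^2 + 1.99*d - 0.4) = -5.5685*d^4 - 11.9099*d^3 - 1.8155*d^2 + 4.8819*d - 0.724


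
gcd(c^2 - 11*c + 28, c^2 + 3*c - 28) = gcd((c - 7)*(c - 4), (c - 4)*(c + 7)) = c - 4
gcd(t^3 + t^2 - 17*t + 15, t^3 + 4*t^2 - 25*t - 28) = 1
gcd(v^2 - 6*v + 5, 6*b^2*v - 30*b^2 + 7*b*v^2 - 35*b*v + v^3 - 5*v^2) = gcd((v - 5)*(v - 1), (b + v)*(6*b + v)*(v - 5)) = v - 5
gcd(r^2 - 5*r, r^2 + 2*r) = r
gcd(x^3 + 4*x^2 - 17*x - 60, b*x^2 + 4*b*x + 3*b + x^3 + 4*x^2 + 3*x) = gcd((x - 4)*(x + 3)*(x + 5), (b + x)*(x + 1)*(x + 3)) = x + 3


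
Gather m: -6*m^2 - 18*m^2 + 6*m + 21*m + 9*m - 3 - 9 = -24*m^2 + 36*m - 12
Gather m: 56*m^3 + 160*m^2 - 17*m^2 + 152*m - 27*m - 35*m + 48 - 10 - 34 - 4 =56*m^3 + 143*m^2 + 90*m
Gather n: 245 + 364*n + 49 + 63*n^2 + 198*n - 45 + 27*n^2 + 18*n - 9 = 90*n^2 + 580*n + 240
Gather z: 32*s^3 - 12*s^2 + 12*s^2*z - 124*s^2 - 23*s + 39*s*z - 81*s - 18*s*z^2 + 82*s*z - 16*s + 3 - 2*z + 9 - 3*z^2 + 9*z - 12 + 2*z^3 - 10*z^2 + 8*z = 32*s^3 - 136*s^2 - 120*s + 2*z^3 + z^2*(-18*s - 13) + z*(12*s^2 + 121*s + 15)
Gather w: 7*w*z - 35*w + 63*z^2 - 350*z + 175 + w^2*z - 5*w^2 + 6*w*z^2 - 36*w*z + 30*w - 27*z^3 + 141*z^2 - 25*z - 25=w^2*(z - 5) + w*(6*z^2 - 29*z - 5) - 27*z^3 + 204*z^2 - 375*z + 150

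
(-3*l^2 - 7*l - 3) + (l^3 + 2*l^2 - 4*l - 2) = l^3 - l^2 - 11*l - 5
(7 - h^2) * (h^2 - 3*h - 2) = -h^4 + 3*h^3 + 9*h^2 - 21*h - 14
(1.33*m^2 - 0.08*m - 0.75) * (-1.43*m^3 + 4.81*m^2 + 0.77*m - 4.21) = -1.9019*m^5 + 6.5117*m^4 + 1.7118*m^3 - 9.2684*m^2 - 0.2407*m + 3.1575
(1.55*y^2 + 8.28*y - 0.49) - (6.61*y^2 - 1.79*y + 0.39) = -5.06*y^2 + 10.07*y - 0.88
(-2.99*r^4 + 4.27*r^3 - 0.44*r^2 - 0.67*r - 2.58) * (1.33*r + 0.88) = -3.9767*r^5 + 3.0479*r^4 + 3.1724*r^3 - 1.2783*r^2 - 4.021*r - 2.2704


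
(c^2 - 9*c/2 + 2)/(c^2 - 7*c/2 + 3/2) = (c - 4)/(c - 3)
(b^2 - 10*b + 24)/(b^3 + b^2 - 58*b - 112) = (b^2 - 10*b + 24)/(b^3 + b^2 - 58*b - 112)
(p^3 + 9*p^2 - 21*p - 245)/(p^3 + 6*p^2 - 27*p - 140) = (p + 7)/(p + 4)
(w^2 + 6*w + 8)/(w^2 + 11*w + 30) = (w^2 + 6*w + 8)/(w^2 + 11*w + 30)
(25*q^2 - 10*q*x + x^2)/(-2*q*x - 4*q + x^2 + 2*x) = (-25*q^2 + 10*q*x - x^2)/(2*q*x + 4*q - x^2 - 2*x)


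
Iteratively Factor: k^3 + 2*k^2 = (k + 2)*(k^2) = k*(k + 2)*(k)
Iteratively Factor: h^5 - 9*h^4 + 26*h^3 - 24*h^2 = (h - 4)*(h^4 - 5*h^3 + 6*h^2) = h*(h - 4)*(h^3 - 5*h^2 + 6*h) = h^2*(h - 4)*(h^2 - 5*h + 6) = h^2*(h - 4)*(h - 2)*(h - 3)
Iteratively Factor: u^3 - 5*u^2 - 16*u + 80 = (u - 5)*(u^2 - 16) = (u - 5)*(u - 4)*(u + 4)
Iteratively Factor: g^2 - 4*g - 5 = (g + 1)*(g - 5)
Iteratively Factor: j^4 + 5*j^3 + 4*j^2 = (j)*(j^3 + 5*j^2 + 4*j) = j^2*(j^2 + 5*j + 4) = j^2*(j + 4)*(j + 1)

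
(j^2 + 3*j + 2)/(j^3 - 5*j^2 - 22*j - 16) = 1/(j - 8)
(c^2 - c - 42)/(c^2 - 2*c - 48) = (c - 7)/(c - 8)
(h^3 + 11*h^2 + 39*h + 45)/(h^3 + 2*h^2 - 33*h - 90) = (h + 3)/(h - 6)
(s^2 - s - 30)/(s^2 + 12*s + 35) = (s - 6)/(s + 7)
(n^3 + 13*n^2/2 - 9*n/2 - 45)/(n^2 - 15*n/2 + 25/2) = (n^2 + 9*n + 18)/(n - 5)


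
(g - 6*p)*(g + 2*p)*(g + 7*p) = g^3 + 3*g^2*p - 40*g*p^2 - 84*p^3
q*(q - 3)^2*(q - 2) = q^4 - 8*q^3 + 21*q^2 - 18*q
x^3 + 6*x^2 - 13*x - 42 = (x - 3)*(x + 2)*(x + 7)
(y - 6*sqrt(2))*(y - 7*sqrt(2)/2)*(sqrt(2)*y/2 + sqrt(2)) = sqrt(2)*y^3/2 - 19*y^2/2 + sqrt(2)*y^2 - 19*y + 21*sqrt(2)*y + 42*sqrt(2)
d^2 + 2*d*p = d*(d + 2*p)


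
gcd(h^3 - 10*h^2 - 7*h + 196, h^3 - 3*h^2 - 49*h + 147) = h - 7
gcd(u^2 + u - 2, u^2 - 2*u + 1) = u - 1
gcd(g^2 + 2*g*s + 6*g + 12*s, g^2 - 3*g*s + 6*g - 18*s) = g + 6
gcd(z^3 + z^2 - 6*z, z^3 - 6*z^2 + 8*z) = z^2 - 2*z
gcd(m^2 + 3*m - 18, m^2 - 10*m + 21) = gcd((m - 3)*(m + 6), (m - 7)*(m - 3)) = m - 3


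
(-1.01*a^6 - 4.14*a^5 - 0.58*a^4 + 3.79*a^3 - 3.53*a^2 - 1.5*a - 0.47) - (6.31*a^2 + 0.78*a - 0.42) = -1.01*a^6 - 4.14*a^5 - 0.58*a^4 + 3.79*a^3 - 9.84*a^2 - 2.28*a - 0.05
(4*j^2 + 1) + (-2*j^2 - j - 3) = 2*j^2 - j - 2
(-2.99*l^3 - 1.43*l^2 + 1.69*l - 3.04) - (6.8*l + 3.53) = -2.99*l^3 - 1.43*l^2 - 5.11*l - 6.57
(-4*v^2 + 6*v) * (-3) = 12*v^2 - 18*v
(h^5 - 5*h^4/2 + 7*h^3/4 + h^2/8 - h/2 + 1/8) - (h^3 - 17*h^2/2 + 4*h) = h^5 - 5*h^4/2 + 3*h^3/4 + 69*h^2/8 - 9*h/2 + 1/8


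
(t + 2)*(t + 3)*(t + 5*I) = t^3 + 5*t^2 + 5*I*t^2 + 6*t + 25*I*t + 30*I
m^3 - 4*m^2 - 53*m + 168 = (m - 8)*(m - 3)*(m + 7)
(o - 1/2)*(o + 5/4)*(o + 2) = o^3 + 11*o^2/4 + 7*o/8 - 5/4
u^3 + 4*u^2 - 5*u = u*(u - 1)*(u + 5)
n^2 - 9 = (n - 3)*(n + 3)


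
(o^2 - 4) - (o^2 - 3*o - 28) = 3*o + 24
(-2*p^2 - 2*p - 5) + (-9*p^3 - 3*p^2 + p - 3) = -9*p^3 - 5*p^2 - p - 8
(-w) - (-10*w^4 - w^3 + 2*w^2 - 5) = 10*w^4 + w^3 - 2*w^2 - w + 5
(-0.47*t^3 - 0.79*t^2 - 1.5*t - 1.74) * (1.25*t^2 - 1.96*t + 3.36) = -0.5875*t^5 - 0.0663000000000001*t^4 - 1.9058*t^3 - 1.8894*t^2 - 1.6296*t - 5.8464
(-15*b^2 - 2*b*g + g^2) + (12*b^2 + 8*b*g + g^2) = -3*b^2 + 6*b*g + 2*g^2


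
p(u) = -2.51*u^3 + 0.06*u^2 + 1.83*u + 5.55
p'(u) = -7.53*u^2 + 0.12*u + 1.83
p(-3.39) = 97.82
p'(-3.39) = -85.11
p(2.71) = -39.01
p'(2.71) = -53.15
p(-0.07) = 5.42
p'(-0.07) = 1.78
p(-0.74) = 5.25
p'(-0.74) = -2.38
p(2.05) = -12.07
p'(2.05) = -29.57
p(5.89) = -494.47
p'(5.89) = -258.69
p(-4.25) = 191.54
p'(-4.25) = -134.69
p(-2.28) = 31.44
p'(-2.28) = -37.59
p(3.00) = -56.19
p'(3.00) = -65.58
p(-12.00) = 4329.51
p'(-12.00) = -1083.93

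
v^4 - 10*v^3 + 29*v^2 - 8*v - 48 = (v - 4)^2*(v - 3)*(v + 1)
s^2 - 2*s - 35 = (s - 7)*(s + 5)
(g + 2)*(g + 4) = g^2 + 6*g + 8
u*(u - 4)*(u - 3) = u^3 - 7*u^2 + 12*u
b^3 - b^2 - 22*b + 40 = (b - 4)*(b - 2)*(b + 5)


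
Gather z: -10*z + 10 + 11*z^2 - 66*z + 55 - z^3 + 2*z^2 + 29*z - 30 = -z^3 + 13*z^2 - 47*z + 35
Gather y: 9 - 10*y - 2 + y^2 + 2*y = y^2 - 8*y + 7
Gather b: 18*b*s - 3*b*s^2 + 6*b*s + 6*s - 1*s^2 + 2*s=b*(-3*s^2 + 24*s) - s^2 + 8*s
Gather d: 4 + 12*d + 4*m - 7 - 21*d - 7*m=-9*d - 3*m - 3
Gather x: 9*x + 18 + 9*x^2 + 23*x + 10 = 9*x^2 + 32*x + 28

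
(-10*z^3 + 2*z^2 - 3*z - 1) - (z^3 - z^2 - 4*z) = -11*z^3 + 3*z^2 + z - 1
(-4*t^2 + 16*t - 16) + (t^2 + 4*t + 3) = -3*t^2 + 20*t - 13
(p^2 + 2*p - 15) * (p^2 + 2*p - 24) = p^4 + 4*p^3 - 35*p^2 - 78*p + 360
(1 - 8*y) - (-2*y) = 1 - 6*y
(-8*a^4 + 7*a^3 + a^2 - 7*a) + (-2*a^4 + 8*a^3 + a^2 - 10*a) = -10*a^4 + 15*a^3 + 2*a^2 - 17*a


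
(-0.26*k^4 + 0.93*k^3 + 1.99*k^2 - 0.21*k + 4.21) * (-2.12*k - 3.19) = 0.5512*k^5 - 1.1422*k^4 - 7.1855*k^3 - 5.9029*k^2 - 8.2553*k - 13.4299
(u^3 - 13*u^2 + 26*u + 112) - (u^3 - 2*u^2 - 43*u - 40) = -11*u^2 + 69*u + 152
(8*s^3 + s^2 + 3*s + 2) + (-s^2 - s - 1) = 8*s^3 + 2*s + 1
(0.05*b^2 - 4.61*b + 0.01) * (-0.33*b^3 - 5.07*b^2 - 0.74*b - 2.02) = -0.0165*b^5 + 1.2678*b^4 + 23.3324*b^3 + 3.2597*b^2 + 9.3048*b - 0.0202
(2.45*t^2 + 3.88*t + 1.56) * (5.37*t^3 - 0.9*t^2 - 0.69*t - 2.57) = 13.1565*t^5 + 18.6306*t^4 + 3.1947*t^3 - 10.3777*t^2 - 11.048*t - 4.0092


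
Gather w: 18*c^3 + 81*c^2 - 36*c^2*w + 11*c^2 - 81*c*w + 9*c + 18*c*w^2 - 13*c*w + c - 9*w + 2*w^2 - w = 18*c^3 + 92*c^2 + 10*c + w^2*(18*c + 2) + w*(-36*c^2 - 94*c - 10)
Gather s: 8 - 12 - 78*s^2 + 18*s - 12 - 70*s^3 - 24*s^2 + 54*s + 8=-70*s^3 - 102*s^2 + 72*s - 8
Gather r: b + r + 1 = b + r + 1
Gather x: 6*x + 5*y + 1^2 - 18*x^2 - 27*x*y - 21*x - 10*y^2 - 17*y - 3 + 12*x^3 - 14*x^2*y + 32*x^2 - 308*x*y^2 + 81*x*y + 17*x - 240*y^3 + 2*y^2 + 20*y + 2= 12*x^3 + x^2*(14 - 14*y) + x*(-308*y^2 + 54*y + 2) - 240*y^3 - 8*y^2 + 8*y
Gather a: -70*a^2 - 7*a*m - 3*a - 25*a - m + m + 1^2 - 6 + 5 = -70*a^2 + a*(-7*m - 28)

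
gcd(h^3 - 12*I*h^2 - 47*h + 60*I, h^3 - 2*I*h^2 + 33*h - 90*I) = h^2 - 8*I*h - 15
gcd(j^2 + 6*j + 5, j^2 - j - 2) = j + 1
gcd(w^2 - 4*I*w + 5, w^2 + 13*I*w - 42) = 1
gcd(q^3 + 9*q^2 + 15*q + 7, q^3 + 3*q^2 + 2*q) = q + 1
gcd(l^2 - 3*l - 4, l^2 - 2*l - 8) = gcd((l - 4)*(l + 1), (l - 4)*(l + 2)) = l - 4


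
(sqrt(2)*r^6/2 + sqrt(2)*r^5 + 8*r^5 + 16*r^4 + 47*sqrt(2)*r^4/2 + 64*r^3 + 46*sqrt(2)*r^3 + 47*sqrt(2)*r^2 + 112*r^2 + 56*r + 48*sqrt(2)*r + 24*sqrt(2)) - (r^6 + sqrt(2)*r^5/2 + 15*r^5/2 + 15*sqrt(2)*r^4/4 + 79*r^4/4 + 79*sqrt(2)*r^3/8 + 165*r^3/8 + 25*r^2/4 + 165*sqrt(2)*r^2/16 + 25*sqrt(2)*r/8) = -r^6 + sqrt(2)*r^6/2 + r^5/2 + sqrt(2)*r^5/2 - 15*r^4/4 + 79*sqrt(2)*r^4/4 + 347*r^3/8 + 289*sqrt(2)*r^3/8 + 587*sqrt(2)*r^2/16 + 423*r^2/4 + 56*r + 359*sqrt(2)*r/8 + 24*sqrt(2)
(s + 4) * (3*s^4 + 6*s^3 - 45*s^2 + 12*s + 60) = 3*s^5 + 18*s^4 - 21*s^3 - 168*s^2 + 108*s + 240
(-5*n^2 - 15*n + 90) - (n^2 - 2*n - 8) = -6*n^2 - 13*n + 98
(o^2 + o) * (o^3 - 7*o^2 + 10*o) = o^5 - 6*o^4 + 3*o^3 + 10*o^2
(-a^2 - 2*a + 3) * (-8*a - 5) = 8*a^3 + 21*a^2 - 14*a - 15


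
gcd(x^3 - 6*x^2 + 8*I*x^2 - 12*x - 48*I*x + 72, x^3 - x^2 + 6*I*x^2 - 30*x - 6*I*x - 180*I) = x^2 + x*(-6 + 6*I) - 36*I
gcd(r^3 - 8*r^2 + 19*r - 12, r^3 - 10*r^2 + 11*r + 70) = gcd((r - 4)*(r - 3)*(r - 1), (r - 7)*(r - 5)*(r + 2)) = 1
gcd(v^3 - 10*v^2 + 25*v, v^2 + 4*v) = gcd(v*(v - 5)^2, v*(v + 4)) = v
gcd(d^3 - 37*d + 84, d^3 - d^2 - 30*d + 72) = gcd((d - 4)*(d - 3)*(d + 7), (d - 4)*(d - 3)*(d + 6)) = d^2 - 7*d + 12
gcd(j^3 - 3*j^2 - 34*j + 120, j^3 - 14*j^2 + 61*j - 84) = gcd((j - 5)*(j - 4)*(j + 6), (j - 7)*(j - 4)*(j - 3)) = j - 4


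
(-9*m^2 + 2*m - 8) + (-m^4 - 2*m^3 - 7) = -m^4 - 2*m^3 - 9*m^2 + 2*m - 15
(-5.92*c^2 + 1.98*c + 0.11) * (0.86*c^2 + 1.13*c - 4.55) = -5.0912*c^4 - 4.9868*c^3 + 29.268*c^2 - 8.8847*c - 0.5005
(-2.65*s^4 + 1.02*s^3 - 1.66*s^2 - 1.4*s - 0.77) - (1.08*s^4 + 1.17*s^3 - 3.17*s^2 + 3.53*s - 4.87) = -3.73*s^4 - 0.15*s^3 + 1.51*s^2 - 4.93*s + 4.1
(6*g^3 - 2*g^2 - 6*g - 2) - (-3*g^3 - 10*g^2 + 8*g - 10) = 9*g^3 + 8*g^2 - 14*g + 8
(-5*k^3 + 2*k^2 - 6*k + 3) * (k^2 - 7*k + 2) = -5*k^5 + 37*k^4 - 30*k^3 + 49*k^2 - 33*k + 6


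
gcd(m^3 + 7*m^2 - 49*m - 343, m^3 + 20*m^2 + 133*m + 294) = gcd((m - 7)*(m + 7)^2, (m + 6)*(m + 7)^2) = m^2 + 14*m + 49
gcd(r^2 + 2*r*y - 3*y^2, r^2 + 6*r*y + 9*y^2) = r + 3*y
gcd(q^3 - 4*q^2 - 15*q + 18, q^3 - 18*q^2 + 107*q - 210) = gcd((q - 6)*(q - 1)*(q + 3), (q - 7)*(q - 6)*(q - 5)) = q - 6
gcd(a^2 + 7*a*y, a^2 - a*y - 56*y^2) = a + 7*y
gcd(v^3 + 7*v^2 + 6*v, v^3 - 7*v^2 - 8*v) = v^2 + v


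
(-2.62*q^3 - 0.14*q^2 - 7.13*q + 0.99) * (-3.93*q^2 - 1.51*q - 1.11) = 10.2966*q^5 + 4.5064*q^4 + 31.1405*q^3 + 7.031*q^2 + 6.4194*q - 1.0989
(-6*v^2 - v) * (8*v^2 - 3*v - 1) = -48*v^4 + 10*v^3 + 9*v^2 + v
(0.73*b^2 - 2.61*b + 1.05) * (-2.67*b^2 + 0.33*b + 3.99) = -1.9491*b^4 + 7.2096*b^3 - 0.7521*b^2 - 10.0674*b + 4.1895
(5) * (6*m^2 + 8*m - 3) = 30*m^2 + 40*m - 15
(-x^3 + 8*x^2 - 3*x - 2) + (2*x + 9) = -x^3 + 8*x^2 - x + 7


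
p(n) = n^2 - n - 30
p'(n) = 2*n - 1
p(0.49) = -30.25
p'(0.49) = -0.02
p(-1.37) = -26.75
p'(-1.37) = -3.74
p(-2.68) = -20.14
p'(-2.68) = -6.36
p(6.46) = 5.27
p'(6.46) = 11.92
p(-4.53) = -4.95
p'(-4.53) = -10.06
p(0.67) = -30.22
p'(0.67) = 0.34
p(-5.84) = 9.95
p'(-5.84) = -12.68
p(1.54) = -29.17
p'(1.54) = 2.08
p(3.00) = -24.00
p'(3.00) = 5.00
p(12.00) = 102.00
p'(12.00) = 23.00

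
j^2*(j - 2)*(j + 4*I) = j^4 - 2*j^3 + 4*I*j^3 - 8*I*j^2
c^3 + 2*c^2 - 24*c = c*(c - 4)*(c + 6)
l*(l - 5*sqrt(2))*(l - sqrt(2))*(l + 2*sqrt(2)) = l^4 - 4*sqrt(2)*l^3 - 14*l^2 + 20*sqrt(2)*l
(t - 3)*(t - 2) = t^2 - 5*t + 6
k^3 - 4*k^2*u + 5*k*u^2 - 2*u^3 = (k - 2*u)*(k - u)^2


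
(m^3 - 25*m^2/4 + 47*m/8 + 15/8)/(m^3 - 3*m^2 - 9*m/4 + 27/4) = (4*m^2 - 19*m - 5)/(2*(2*m^2 - 3*m - 9))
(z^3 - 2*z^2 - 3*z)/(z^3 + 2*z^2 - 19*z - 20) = z*(z - 3)/(z^2 + z - 20)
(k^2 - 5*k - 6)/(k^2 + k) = (k - 6)/k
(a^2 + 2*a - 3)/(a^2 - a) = (a + 3)/a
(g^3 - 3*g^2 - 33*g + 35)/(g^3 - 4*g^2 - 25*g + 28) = (g + 5)/(g + 4)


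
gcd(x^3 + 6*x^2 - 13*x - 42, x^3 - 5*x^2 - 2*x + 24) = x^2 - x - 6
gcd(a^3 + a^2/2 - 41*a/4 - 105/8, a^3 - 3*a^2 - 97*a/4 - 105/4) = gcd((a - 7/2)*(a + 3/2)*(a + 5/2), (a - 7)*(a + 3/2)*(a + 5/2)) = a^2 + 4*a + 15/4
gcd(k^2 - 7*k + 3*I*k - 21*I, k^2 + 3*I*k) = k + 3*I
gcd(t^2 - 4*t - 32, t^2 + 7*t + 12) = t + 4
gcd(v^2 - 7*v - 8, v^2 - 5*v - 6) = v + 1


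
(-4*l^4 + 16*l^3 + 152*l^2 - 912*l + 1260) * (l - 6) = -4*l^5 + 40*l^4 + 56*l^3 - 1824*l^2 + 6732*l - 7560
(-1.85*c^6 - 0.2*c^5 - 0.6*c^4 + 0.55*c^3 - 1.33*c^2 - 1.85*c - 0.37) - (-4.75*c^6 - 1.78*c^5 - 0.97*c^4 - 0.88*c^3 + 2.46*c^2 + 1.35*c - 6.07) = 2.9*c^6 + 1.58*c^5 + 0.37*c^4 + 1.43*c^3 - 3.79*c^2 - 3.2*c + 5.7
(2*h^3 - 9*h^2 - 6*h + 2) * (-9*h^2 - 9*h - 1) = -18*h^5 + 63*h^4 + 133*h^3 + 45*h^2 - 12*h - 2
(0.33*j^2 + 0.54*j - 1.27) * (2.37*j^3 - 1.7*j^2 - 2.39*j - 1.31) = 0.7821*j^5 + 0.7188*j^4 - 4.7166*j^3 + 0.4361*j^2 + 2.3279*j + 1.6637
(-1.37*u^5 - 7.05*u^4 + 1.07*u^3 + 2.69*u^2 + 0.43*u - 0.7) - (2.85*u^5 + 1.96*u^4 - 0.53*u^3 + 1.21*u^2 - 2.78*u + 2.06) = -4.22*u^5 - 9.01*u^4 + 1.6*u^3 + 1.48*u^2 + 3.21*u - 2.76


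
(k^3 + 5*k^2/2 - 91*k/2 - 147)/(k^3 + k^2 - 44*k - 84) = (k + 7/2)/(k + 2)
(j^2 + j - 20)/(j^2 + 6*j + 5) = (j - 4)/(j + 1)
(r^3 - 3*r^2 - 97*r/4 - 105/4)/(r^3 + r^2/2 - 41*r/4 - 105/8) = 2*(r - 7)/(2*r - 7)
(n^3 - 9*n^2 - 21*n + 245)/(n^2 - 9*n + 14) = (n^2 - 2*n - 35)/(n - 2)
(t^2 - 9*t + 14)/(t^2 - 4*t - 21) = (t - 2)/(t + 3)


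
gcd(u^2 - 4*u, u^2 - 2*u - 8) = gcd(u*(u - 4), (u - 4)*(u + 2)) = u - 4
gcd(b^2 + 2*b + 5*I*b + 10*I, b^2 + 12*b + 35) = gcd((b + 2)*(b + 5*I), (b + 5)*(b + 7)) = 1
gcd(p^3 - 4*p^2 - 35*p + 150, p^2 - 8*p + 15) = p - 5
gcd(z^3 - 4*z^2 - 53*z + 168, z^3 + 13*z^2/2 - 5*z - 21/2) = z + 7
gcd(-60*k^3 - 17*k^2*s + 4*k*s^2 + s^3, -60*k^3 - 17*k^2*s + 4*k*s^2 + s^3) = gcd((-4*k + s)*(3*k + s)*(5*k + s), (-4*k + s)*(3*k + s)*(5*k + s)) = -60*k^3 - 17*k^2*s + 4*k*s^2 + s^3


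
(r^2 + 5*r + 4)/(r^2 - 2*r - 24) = (r + 1)/(r - 6)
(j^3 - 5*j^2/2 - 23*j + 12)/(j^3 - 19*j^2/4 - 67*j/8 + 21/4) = 4*(j + 4)/(4*j + 7)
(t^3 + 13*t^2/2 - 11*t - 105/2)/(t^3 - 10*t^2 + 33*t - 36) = (2*t^2 + 19*t + 35)/(2*(t^2 - 7*t + 12))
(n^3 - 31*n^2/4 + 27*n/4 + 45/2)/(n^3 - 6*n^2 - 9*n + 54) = (n + 5/4)/(n + 3)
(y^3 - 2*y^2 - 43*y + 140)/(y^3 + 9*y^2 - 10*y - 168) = (y - 5)/(y + 6)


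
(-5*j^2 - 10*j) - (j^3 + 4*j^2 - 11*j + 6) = -j^3 - 9*j^2 + j - 6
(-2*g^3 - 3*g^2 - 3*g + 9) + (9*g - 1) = -2*g^3 - 3*g^2 + 6*g + 8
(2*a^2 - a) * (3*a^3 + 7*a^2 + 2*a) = 6*a^5 + 11*a^4 - 3*a^3 - 2*a^2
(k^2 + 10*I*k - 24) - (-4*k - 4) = k^2 + 4*k + 10*I*k - 20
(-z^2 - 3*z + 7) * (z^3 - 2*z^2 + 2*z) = -z^5 - z^4 + 11*z^3 - 20*z^2 + 14*z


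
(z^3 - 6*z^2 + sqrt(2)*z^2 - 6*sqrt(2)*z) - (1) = z^3 - 6*z^2 + sqrt(2)*z^2 - 6*sqrt(2)*z - 1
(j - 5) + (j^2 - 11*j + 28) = j^2 - 10*j + 23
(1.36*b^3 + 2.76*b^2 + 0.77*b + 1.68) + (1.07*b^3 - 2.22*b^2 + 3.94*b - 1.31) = 2.43*b^3 + 0.54*b^2 + 4.71*b + 0.37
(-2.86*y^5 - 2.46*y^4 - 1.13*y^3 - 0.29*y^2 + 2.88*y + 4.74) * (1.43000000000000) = -4.0898*y^5 - 3.5178*y^4 - 1.6159*y^3 - 0.4147*y^2 + 4.1184*y + 6.7782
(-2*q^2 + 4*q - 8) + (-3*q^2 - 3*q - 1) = -5*q^2 + q - 9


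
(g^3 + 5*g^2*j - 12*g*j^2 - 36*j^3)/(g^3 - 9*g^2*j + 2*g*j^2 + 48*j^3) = (g + 6*j)/(g - 8*j)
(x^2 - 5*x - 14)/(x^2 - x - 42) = (x + 2)/(x + 6)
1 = 1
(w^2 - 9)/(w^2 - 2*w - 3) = (w + 3)/(w + 1)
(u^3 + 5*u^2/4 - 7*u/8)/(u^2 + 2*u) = (8*u^2 + 10*u - 7)/(8*(u + 2))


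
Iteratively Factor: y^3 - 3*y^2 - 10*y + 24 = (y - 2)*(y^2 - y - 12) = (y - 2)*(y + 3)*(y - 4)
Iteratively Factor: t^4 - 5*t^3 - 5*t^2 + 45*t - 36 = (t - 3)*(t^3 - 2*t^2 - 11*t + 12) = (t - 4)*(t - 3)*(t^2 + 2*t - 3) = (t - 4)*(t - 3)*(t - 1)*(t + 3)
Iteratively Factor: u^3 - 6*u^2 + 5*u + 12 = (u - 3)*(u^2 - 3*u - 4) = (u - 4)*(u - 3)*(u + 1)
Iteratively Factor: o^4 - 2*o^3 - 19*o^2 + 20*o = (o - 1)*(o^3 - o^2 - 20*o) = (o - 5)*(o - 1)*(o^2 + 4*o) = o*(o - 5)*(o - 1)*(o + 4)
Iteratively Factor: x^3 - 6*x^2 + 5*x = (x - 5)*(x^2 - x) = (x - 5)*(x - 1)*(x)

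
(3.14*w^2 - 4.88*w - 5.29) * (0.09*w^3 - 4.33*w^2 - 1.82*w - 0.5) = 0.2826*w^5 - 14.0354*w^4 + 14.9395*w^3 + 30.2173*w^2 + 12.0678*w + 2.645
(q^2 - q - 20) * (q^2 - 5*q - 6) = q^4 - 6*q^3 - 21*q^2 + 106*q + 120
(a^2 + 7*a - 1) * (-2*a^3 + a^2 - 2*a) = -2*a^5 - 13*a^4 + 7*a^3 - 15*a^2 + 2*a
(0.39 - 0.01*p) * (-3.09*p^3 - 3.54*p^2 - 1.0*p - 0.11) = 0.0309*p^4 - 1.1697*p^3 - 1.3706*p^2 - 0.3889*p - 0.0429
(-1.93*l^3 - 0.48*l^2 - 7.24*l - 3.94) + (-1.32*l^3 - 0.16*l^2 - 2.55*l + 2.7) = -3.25*l^3 - 0.64*l^2 - 9.79*l - 1.24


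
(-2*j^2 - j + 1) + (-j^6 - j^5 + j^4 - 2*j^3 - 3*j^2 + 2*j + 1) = -j^6 - j^5 + j^4 - 2*j^3 - 5*j^2 + j + 2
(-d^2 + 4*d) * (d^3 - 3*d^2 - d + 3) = -d^5 + 7*d^4 - 11*d^3 - 7*d^2 + 12*d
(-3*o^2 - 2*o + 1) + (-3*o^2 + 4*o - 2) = -6*o^2 + 2*o - 1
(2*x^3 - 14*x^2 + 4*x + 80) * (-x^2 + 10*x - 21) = -2*x^5 + 34*x^4 - 186*x^3 + 254*x^2 + 716*x - 1680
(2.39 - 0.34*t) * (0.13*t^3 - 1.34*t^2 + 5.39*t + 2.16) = -0.0442*t^4 + 0.7663*t^3 - 5.0352*t^2 + 12.1477*t + 5.1624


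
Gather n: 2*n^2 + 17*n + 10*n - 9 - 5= 2*n^2 + 27*n - 14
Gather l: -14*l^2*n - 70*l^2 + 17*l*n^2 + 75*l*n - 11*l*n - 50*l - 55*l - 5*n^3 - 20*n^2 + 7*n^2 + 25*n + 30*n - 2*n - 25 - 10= l^2*(-14*n - 70) + l*(17*n^2 + 64*n - 105) - 5*n^3 - 13*n^2 + 53*n - 35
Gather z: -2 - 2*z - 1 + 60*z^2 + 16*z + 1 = 60*z^2 + 14*z - 2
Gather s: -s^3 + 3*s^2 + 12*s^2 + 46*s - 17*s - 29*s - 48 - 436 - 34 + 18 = -s^3 + 15*s^2 - 500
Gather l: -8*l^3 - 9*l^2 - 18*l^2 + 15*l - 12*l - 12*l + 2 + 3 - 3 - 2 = -8*l^3 - 27*l^2 - 9*l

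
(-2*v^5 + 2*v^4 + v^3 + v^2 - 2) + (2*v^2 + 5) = -2*v^5 + 2*v^4 + v^3 + 3*v^2 + 3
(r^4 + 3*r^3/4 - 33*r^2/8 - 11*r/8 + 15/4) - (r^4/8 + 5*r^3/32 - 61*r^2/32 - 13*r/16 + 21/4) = 7*r^4/8 + 19*r^3/32 - 71*r^2/32 - 9*r/16 - 3/2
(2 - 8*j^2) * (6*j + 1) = -48*j^3 - 8*j^2 + 12*j + 2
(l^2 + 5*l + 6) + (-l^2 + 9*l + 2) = 14*l + 8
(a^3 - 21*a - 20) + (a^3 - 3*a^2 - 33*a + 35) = 2*a^3 - 3*a^2 - 54*a + 15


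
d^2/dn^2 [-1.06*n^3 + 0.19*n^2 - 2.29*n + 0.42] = 0.38 - 6.36*n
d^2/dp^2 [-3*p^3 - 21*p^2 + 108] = -18*p - 42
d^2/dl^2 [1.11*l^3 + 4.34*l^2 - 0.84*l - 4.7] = 6.66*l + 8.68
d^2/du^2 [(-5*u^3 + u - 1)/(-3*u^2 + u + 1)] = 2*(11*u^3 + 42*u^2 - 3*u + 5)/(27*u^6 - 27*u^5 - 18*u^4 + 17*u^3 + 6*u^2 - 3*u - 1)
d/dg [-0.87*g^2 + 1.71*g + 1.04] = 1.71 - 1.74*g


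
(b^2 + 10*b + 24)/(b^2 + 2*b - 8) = (b + 6)/(b - 2)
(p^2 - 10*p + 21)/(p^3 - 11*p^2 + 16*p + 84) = (p - 3)/(p^2 - 4*p - 12)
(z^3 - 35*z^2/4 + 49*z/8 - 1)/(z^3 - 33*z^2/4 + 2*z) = (z - 1/2)/z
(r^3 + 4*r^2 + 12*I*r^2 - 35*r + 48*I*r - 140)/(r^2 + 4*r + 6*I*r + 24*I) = (r^2 + 12*I*r - 35)/(r + 6*I)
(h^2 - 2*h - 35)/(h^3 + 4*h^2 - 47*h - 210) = 1/(h + 6)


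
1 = 1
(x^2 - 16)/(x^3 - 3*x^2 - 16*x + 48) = 1/(x - 3)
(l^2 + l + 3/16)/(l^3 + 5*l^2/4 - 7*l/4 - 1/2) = (l + 3/4)/(l^2 + l - 2)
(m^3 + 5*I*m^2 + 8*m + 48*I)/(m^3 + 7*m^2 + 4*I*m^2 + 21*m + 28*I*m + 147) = (m^2 + 8*I*m - 16)/(m^2 + 7*m*(1 + I) + 49*I)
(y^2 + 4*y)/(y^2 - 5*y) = (y + 4)/(y - 5)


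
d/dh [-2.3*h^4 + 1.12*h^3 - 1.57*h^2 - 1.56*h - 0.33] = -9.2*h^3 + 3.36*h^2 - 3.14*h - 1.56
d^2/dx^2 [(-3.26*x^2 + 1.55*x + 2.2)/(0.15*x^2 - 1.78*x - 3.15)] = (1.11022302462516e-16*x^4 - 1.67109*x^3 - 8.9451*x^2 + 0.869849999999989*x - 66.05644)/(0.003375*x^6 - 0.12015*x^5 + 1.213155*x^4 - 0.593452000000001*x^3 - 25.476255*x^2 - 52.98615*x - 31.255875)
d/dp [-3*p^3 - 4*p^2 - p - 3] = -9*p^2 - 8*p - 1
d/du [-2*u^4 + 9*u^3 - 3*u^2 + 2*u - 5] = -8*u^3 + 27*u^2 - 6*u + 2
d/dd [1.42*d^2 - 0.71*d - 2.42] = 2.84*d - 0.71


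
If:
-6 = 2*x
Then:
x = -3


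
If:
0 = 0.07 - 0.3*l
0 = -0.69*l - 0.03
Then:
No Solution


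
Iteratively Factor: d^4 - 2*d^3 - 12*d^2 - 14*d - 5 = (d + 1)*(d^3 - 3*d^2 - 9*d - 5) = (d + 1)^2*(d^2 - 4*d - 5) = (d - 5)*(d + 1)^2*(d + 1)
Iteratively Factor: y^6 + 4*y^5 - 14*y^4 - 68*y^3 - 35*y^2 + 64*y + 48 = (y + 1)*(y^5 + 3*y^4 - 17*y^3 - 51*y^2 + 16*y + 48) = (y - 4)*(y + 1)*(y^4 + 7*y^3 + 11*y^2 - 7*y - 12) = (y - 4)*(y + 1)^2*(y^3 + 6*y^2 + 5*y - 12) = (y - 4)*(y - 1)*(y + 1)^2*(y^2 + 7*y + 12) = (y - 4)*(y - 1)*(y + 1)^2*(y + 4)*(y + 3)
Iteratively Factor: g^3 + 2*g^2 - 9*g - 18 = (g + 2)*(g^2 - 9) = (g - 3)*(g + 2)*(g + 3)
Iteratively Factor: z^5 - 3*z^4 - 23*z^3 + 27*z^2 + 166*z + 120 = (z - 5)*(z^4 + 2*z^3 - 13*z^2 - 38*z - 24) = (z - 5)*(z - 4)*(z^3 + 6*z^2 + 11*z + 6) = (z - 5)*(z - 4)*(z + 2)*(z^2 + 4*z + 3) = (z - 5)*(z - 4)*(z + 1)*(z + 2)*(z + 3)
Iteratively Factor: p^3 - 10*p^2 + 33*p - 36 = (p - 3)*(p^2 - 7*p + 12) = (p - 4)*(p - 3)*(p - 3)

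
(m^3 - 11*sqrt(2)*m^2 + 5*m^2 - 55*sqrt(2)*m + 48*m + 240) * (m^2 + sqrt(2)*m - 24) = m^5 - 10*sqrt(2)*m^4 + 5*m^4 - 50*sqrt(2)*m^3 + 2*m^3 + 10*m^2 + 312*sqrt(2)*m^2 - 1152*m + 1560*sqrt(2)*m - 5760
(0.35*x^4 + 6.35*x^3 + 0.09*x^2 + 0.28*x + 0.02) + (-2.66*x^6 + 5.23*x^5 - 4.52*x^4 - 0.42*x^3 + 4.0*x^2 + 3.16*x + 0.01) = -2.66*x^6 + 5.23*x^5 - 4.17*x^4 + 5.93*x^3 + 4.09*x^2 + 3.44*x + 0.03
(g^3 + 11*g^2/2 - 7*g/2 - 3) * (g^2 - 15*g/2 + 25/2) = g^5 - 2*g^4 - 129*g^3/4 + 92*g^2 - 85*g/4 - 75/2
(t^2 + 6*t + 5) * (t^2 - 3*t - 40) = t^4 + 3*t^3 - 53*t^2 - 255*t - 200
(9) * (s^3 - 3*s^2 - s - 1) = 9*s^3 - 27*s^2 - 9*s - 9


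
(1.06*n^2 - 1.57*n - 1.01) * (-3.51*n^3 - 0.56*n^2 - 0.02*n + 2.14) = -3.7206*n^5 + 4.9171*n^4 + 4.4031*n^3 + 2.8654*n^2 - 3.3396*n - 2.1614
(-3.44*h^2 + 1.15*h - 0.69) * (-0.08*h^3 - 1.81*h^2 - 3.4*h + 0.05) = 0.2752*h^5 + 6.1344*h^4 + 9.6697*h^3 - 2.8331*h^2 + 2.4035*h - 0.0345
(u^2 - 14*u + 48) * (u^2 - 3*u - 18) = u^4 - 17*u^3 + 72*u^2 + 108*u - 864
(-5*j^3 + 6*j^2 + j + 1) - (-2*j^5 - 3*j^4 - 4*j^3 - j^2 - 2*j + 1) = 2*j^5 + 3*j^4 - j^3 + 7*j^2 + 3*j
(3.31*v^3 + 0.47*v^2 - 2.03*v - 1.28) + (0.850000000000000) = 3.31*v^3 + 0.47*v^2 - 2.03*v - 0.43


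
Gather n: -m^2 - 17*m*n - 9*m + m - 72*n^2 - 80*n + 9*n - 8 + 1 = -m^2 - 8*m - 72*n^2 + n*(-17*m - 71) - 7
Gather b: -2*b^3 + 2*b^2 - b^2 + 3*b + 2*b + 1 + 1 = -2*b^3 + b^2 + 5*b + 2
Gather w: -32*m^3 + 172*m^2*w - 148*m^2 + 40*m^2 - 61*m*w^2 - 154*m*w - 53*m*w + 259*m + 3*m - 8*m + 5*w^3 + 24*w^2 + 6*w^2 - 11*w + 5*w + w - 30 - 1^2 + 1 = -32*m^3 - 108*m^2 + 254*m + 5*w^3 + w^2*(30 - 61*m) + w*(172*m^2 - 207*m - 5) - 30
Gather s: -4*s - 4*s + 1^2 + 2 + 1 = 4 - 8*s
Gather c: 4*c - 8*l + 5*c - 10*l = 9*c - 18*l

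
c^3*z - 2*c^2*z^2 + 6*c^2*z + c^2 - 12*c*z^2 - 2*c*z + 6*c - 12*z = (c + 6)*(c - 2*z)*(c*z + 1)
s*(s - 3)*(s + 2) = s^3 - s^2 - 6*s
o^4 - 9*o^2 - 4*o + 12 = (o - 3)*(o - 1)*(o + 2)^2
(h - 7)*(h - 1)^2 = h^3 - 9*h^2 + 15*h - 7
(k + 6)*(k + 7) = k^2 + 13*k + 42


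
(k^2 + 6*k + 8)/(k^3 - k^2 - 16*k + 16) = (k + 2)/(k^2 - 5*k + 4)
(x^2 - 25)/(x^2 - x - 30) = (x - 5)/(x - 6)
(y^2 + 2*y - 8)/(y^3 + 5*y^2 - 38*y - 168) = (y - 2)/(y^2 + y - 42)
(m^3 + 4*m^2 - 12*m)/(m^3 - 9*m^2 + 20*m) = (m^2 + 4*m - 12)/(m^2 - 9*m + 20)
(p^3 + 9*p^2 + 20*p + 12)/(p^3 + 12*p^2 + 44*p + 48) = (p + 1)/(p + 4)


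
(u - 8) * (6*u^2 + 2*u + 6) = 6*u^3 - 46*u^2 - 10*u - 48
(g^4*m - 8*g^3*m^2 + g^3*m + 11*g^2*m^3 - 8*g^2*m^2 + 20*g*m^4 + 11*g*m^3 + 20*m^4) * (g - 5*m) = g^5*m - 13*g^4*m^2 + g^4*m + 51*g^3*m^3 - 13*g^3*m^2 - 35*g^2*m^4 + 51*g^2*m^3 - 100*g*m^5 - 35*g*m^4 - 100*m^5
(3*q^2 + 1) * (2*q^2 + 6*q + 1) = 6*q^4 + 18*q^3 + 5*q^2 + 6*q + 1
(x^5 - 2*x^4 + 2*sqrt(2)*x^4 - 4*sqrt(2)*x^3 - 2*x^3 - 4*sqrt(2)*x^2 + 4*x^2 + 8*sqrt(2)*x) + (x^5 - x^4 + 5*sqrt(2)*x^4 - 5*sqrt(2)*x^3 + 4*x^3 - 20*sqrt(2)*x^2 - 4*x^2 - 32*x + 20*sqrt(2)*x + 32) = 2*x^5 - 3*x^4 + 7*sqrt(2)*x^4 - 9*sqrt(2)*x^3 + 2*x^3 - 24*sqrt(2)*x^2 - 32*x + 28*sqrt(2)*x + 32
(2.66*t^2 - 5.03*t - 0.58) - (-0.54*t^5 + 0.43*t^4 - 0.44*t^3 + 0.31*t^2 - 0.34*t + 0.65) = 0.54*t^5 - 0.43*t^4 + 0.44*t^3 + 2.35*t^2 - 4.69*t - 1.23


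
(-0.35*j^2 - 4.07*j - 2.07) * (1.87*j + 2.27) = -0.6545*j^3 - 8.4054*j^2 - 13.1098*j - 4.6989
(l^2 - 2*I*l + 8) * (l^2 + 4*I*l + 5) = l^4 + 2*I*l^3 + 21*l^2 + 22*I*l + 40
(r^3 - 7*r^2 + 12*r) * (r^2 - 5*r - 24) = r^5 - 12*r^4 + 23*r^3 + 108*r^2 - 288*r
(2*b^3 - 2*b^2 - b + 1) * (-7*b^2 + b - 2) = -14*b^5 + 16*b^4 + b^3 - 4*b^2 + 3*b - 2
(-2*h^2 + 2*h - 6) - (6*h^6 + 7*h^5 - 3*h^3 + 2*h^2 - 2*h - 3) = -6*h^6 - 7*h^5 + 3*h^3 - 4*h^2 + 4*h - 3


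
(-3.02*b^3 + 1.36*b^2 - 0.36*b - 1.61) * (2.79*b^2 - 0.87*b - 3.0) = -8.4258*b^5 + 6.4218*b^4 + 6.8724*b^3 - 8.2587*b^2 + 2.4807*b + 4.83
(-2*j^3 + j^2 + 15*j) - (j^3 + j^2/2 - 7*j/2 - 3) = -3*j^3 + j^2/2 + 37*j/2 + 3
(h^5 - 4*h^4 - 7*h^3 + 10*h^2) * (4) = 4*h^5 - 16*h^4 - 28*h^3 + 40*h^2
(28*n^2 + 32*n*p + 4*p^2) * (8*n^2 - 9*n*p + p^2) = 224*n^4 + 4*n^3*p - 228*n^2*p^2 - 4*n*p^3 + 4*p^4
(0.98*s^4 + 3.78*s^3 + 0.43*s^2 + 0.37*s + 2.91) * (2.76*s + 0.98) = 2.7048*s^5 + 11.3932*s^4 + 4.8912*s^3 + 1.4426*s^2 + 8.3942*s + 2.8518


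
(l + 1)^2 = l^2 + 2*l + 1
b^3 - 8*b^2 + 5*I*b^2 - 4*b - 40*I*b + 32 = (b - 8)*(b + I)*(b + 4*I)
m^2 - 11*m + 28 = (m - 7)*(m - 4)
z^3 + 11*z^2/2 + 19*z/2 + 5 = (z + 1)*(z + 2)*(z + 5/2)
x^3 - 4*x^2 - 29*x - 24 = (x - 8)*(x + 1)*(x + 3)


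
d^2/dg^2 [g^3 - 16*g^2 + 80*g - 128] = 6*g - 32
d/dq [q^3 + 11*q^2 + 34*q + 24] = 3*q^2 + 22*q + 34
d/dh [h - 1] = 1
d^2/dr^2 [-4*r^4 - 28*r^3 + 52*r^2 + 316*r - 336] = -48*r^2 - 168*r + 104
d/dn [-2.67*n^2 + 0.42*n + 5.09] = 0.42 - 5.34*n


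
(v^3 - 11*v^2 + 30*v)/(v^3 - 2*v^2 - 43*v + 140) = v*(v - 6)/(v^2 + 3*v - 28)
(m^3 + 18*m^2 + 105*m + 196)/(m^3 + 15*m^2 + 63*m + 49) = (m + 4)/(m + 1)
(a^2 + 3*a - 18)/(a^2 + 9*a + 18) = (a - 3)/(a + 3)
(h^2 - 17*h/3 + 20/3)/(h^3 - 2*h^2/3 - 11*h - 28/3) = (3*h - 5)/(3*h^2 + 10*h + 7)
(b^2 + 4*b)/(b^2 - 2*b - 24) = b/(b - 6)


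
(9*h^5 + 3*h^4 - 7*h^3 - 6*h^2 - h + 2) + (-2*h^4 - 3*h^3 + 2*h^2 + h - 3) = 9*h^5 + h^4 - 10*h^3 - 4*h^2 - 1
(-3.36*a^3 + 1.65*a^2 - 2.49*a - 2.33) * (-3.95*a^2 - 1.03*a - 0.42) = 13.272*a^5 - 3.0567*a^4 + 9.5472*a^3 + 11.0752*a^2 + 3.4457*a + 0.9786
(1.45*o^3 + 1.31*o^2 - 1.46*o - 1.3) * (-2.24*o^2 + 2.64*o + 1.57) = -3.248*o^5 + 0.893599999999999*o^4 + 9.0053*o^3 + 1.1143*o^2 - 5.7242*o - 2.041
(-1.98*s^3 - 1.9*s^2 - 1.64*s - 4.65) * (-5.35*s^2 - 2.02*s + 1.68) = 10.593*s^5 + 14.1646*s^4 + 9.2856*s^3 + 24.9983*s^2 + 6.6378*s - 7.812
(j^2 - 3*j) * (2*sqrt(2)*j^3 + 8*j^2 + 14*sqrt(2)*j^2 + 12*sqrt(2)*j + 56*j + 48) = 2*sqrt(2)*j^5 + 8*j^4 + 8*sqrt(2)*j^4 - 30*sqrt(2)*j^3 + 32*j^3 - 120*j^2 - 36*sqrt(2)*j^2 - 144*j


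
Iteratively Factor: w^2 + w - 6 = (w + 3)*(w - 2)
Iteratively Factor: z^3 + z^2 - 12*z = (z - 3)*(z^2 + 4*z) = z*(z - 3)*(z + 4)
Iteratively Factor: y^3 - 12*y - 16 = (y - 4)*(y^2 + 4*y + 4) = (y - 4)*(y + 2)*(y + 2)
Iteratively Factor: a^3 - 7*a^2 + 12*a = (a - 3)*(a^2 - 4*a) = a*(a - 3)*(a - 4)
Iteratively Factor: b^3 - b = (b + 1)*(b^2 - b) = (b - 1)*(b + 1)*(b)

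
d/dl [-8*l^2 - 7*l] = -16*l - 7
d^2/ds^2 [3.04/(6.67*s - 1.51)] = 270.492512/(6.67*s - 1.51)^3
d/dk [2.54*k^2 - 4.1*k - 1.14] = 5.08*k - 4.1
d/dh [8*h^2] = 16*h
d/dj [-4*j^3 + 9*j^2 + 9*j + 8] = -12*j^2 + 18*j + 9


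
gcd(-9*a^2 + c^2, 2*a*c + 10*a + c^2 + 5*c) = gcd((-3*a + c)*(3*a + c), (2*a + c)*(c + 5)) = 1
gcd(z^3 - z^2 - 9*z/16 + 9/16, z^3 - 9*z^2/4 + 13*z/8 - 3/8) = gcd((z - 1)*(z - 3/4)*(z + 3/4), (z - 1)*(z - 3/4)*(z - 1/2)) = z^2 - 7*z/4 + 3/4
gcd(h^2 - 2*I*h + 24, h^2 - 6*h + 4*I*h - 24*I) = h + 4*I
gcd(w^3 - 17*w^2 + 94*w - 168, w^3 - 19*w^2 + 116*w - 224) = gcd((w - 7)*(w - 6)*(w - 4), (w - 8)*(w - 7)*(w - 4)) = w^2 - 11*w + 28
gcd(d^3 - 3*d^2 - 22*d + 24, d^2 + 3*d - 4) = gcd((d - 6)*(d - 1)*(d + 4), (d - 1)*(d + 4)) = d^2 + 3*d - 4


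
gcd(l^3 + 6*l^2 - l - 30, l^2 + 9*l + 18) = l + 3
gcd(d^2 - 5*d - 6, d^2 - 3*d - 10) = 1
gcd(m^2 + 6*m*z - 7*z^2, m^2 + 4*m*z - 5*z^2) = -m + z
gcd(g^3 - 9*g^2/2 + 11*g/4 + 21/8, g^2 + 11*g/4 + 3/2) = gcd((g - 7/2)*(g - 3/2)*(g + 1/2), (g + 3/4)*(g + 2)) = 1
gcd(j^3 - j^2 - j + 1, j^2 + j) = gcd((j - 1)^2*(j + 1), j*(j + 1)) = j + 1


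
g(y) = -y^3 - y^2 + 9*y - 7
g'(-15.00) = -636.00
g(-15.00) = 3008.00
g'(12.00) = -447.00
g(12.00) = -1771.00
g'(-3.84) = -27.56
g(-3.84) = 0.32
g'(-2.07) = 0.29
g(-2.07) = -21.05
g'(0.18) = 8.54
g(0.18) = -5.42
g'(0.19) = 8.51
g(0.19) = -5.33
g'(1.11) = 3.08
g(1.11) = 0.39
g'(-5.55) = -72.31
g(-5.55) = 83.20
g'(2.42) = -13.41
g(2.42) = -5.25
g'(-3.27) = -16.54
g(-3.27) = -12.16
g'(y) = -3*y^2 - 2*y + 9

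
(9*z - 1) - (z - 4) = 8*z + 3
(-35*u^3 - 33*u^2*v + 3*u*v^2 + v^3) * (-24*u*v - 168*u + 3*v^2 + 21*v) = 840*u^4*v + 5880*u^4 + 687*u^3*v^2 + 4809*u^3*v - 171*u^2*v^3 - 1197*u^2*v^2 - 15*u*v^4 - 105*u*v^3 + 3*v^5 + 21*v^4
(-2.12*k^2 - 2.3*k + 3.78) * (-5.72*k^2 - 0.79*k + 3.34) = 12.1264*k^4 + 14.8308*k^3 - 26.8854*k^2 - 10.6682*k + 12.6252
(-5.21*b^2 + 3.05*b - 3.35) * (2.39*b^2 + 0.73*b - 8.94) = -12.4519*b^4 + 3.4862*b^3 + 40.7974*b^2 - 29.7125*b + 29.949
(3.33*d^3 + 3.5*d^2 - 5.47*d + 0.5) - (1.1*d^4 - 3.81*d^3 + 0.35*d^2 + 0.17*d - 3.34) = -1.1*d^4 + 7.14*d^3 + 3.15*d^2 - 5.64*d + 3.84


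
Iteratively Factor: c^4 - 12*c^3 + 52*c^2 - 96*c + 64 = (c - 2)*(c^3 - 10*c^2 + 32*c - 32) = (c - 2)^2*(c^2 - 8*c + 16) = (c - 4)*(c - 2)^2*(c - 4)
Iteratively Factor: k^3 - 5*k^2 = (k - 5)*(k^2) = k*(k - 5)*(k)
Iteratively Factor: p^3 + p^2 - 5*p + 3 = (p - 1)*(p^2 + 2*p - 3) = (p - 1)*(p + 3)*(p - 1)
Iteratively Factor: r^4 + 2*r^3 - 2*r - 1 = (r + 1)*(r^3 + r^2 - r - 1) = (r + 1)^2*(r^2 - 1) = (r + 1)^3*(r - 1)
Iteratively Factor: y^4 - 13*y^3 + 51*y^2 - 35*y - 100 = (y - 4)*(y^3 - 9*y^2 + 15*y + 25) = (y - 5)*(y - 4)*(y^2 - 4*y - 5) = (y - 5)*(y - 4)*(y + 1)*(y - 5)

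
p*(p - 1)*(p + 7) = p^3 + 6*p^2 - 7*p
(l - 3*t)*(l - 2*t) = l^2 - 5*l*t + 6*t^2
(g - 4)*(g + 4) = g^2 - 16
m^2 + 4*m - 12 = (m - 2)*(m + 6)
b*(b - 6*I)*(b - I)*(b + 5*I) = b^4 - 2*I*b^3 + 29*b^2 - 30*I*b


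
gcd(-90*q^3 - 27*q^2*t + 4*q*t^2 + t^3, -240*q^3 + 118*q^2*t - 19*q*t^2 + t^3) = 5*q - t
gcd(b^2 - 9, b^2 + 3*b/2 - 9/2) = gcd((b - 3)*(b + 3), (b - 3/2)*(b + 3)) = b + 3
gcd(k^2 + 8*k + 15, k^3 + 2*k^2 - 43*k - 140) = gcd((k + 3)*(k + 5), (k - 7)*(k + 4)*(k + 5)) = k + 5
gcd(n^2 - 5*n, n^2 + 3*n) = n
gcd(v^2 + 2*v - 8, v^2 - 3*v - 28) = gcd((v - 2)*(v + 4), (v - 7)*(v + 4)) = v + 4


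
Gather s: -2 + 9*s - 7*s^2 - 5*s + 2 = -7*s^2 + 4*s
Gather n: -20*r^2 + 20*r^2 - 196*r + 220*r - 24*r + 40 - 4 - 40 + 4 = 0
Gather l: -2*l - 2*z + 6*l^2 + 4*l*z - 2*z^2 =6*l^2 + l*(4*z - 2) - 2*z^2 - 2*z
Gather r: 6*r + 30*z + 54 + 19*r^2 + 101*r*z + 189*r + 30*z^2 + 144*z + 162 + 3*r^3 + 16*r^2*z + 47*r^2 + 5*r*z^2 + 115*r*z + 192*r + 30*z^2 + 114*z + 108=3*r^3 + r^2*(16*z + 66) + r*(5*z^2 + 216*z + 387) + 60*z^2 + 288*z + 324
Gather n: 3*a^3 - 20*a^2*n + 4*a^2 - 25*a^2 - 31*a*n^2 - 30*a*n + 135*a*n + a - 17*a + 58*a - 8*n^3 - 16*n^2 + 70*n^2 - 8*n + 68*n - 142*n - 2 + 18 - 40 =3*a^3 - 21*a^2 + 42*a - 8*n^3 + n^2*(54 - 31*a) + n*(-20*a^2 + 105*a - 82) - 24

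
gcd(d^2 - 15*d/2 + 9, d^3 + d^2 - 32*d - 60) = d - 6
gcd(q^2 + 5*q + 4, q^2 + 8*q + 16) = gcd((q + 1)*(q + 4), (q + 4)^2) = q + 4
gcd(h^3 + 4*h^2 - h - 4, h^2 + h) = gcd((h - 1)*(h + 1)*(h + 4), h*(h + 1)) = h + 1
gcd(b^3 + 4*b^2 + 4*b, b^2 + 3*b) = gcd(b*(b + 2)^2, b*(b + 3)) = b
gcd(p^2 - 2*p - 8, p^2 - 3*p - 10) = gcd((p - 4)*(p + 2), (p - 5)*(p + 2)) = p + 2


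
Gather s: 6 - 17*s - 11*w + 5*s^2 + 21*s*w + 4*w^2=5*s^2 + s*(21*w - 17) + 4*w^2 - 11*w + 6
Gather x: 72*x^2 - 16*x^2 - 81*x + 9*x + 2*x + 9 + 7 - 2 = 56*x^2 - 70*x + 14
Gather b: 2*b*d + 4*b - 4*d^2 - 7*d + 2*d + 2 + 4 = b*(2*d + 4) - 4*d^2 - 5*d + 6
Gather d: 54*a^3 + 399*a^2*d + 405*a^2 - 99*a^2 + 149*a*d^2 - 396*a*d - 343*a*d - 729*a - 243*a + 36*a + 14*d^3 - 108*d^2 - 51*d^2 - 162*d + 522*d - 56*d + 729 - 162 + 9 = 54*a^3 + 306*a^2 - 936*a + 14*d^3 + d^2*(149*a - 159) + d*(399*a^2 - 739*a + 304) + 576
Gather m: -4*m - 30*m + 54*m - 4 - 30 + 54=20*m + 20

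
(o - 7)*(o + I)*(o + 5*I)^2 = o^4 - 7*o^3 + 11*I*o^3 - 35*o^2 - 77*I*o^2 + 245*o - 25*I*o + 175*I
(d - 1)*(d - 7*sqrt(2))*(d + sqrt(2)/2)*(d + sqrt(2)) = d^4 - 11*sqrt(2)*d^3/2 - d^3 - 20*d^2 + 11*sqrt(2)*d^2/2 - 7*sqrt(2)*d + 20*d + 7*sqrt(2)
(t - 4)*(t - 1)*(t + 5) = t^3 - 21*t + 20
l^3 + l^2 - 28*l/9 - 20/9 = (l - 5/3)*(l + 2/3)*(l + 2)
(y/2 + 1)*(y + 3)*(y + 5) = y^3/2 + 5*y^2 + 31*y/2 + 15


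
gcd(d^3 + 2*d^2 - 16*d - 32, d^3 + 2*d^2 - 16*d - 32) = d^3 + 2*d^2 - 16*d - 32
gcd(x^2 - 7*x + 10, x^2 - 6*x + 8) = x - 2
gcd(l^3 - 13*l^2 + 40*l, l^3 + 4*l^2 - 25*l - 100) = l - 5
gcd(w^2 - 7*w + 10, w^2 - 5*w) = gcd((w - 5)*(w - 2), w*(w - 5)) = w - 5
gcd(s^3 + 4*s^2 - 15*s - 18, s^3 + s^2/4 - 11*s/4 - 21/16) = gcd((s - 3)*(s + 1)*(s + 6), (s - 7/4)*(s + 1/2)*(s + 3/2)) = 1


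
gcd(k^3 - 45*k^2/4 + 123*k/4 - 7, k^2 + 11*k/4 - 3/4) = k - 1/4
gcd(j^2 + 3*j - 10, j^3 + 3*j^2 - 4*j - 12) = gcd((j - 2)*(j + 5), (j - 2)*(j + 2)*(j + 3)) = j - 2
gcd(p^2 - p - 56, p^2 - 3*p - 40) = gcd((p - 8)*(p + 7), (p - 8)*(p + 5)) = p - 8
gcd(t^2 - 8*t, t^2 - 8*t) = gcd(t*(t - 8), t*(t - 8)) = t^2 - 8*t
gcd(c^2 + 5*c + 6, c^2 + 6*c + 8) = c + 2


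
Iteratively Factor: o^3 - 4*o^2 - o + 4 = (o - 1)*(o^2 - 3*o - 4) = (o - 1)*(o + 1)*(o - 4)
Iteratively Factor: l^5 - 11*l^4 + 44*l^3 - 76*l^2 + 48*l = (l - 3)*(l^4 - 8*l^3 + 20*l^2 - 16*l) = (l - 3)*(l - 2)*(l^3 - 6*l^2 + 8*l) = l*(l - 3)*(l - 2)*(l^2 - 6*l + 8) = l*(l - 4)*(l - 3)*(l - 2)*(l - 2)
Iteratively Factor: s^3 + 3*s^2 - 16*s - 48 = (s + 4)*(s^2 - s - 12) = (s + 3)*(s + 4)*(s - 4)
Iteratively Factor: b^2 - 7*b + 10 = (b - 5)*(b - 2)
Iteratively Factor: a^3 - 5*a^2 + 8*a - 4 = (a - 1)*(a^2 - 4*a + 4) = (a - 2)*(a - 1)*(a - 2)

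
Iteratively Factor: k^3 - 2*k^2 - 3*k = (k + 1)*(k^2 - 3*k) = (k - 3)*(k + 1)*(k)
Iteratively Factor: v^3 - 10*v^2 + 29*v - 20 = (v - 4)*(v^2 - 6*v + 5) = (v - 5)*(v - 4)*(v - 1)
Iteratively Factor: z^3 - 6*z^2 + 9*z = (z - 3)*(z^2 - 3*z) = z*(z - 3)*(z - 3)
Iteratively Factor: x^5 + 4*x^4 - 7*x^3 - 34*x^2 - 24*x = (x + 4)*(x^4 - 7*x^2 - 6*x) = (x + 2)*(x + 4)*(x^3 - 2*x^2 - 3*x) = x*(x + 2)*(x + 4)*(x^2 - 2*x - 3) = x*(x + 1)*(x + 2)*(x + 4)*(x - 3)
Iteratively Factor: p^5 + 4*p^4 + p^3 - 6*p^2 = (p)*(p^4 + 4*p^3 + p^2 - 6*p) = p*(p + 2)*(p^3 + 2*p^2 - 3*p) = p*(p - 1)*(p + 2)*(p^2 + 3*p) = p^2*(p - 1)*(p + 2)*(p + 3)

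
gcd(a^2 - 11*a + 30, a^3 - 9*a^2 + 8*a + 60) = a^2 - 11*a + 30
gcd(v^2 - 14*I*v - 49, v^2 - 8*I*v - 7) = v - 7*I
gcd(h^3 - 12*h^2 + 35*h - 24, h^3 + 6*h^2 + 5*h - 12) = h - 1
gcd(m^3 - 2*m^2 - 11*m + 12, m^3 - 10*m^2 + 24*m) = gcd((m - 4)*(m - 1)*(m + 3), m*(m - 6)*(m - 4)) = m - 4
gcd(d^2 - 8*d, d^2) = d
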